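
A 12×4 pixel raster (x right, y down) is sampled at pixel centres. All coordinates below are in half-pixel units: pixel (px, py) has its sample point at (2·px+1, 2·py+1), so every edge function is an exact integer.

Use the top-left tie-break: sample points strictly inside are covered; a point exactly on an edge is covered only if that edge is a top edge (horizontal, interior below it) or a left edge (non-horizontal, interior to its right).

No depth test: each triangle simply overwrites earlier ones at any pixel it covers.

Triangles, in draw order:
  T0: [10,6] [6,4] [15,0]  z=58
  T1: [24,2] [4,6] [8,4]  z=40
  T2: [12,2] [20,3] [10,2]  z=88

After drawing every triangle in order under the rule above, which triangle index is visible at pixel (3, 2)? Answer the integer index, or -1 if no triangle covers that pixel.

T0:
  2·area = 34
  edge (10, 6)→(6, 4): d=(-4,-2) top-left  bias=+0
  edge (6, 4)→(15, 0): d=(9,-4) top-left  bias=+0
  edge (15, 0)→(10, 6): d=(-5,6) right/bottom  bias=-1
    (6,0)@(13, 1): e=[26,1,7] → #
    (7,0)@(15, 1): e=[30,9,-5] → ·
    (4,1)@(9, 3): e=[10,3,21] → #
    (5,1)@(11, 3): e=[14,11,9] → #
    (6,1)@(13, 3): e=[18,19,-3] → ·
    (4,2)@(9, 5): e=[2,21,11] → #
    (5,2)@(11, 5): e=[6,29,-1] → ·
    (4,3)@(9, 7): e=[-6,39,1] → ·
  covered (4 px):
    · · · · · · # · · · · ·
    · · · · # # · · · · · ·
    · · · · # · · · · · · ·
    · · · · · · · · · · · ·
T1:
  2·area = 24
  edge (24, 2)→(4, 6): d=(-20,4) right/bottom  bias=-1
  edge (4, 6)→(8, 4): d=(4,-2) top-left  bias=+0
  edge (8, 4)→(24, 2): d=(16,-2) top-left  bias=+0
    (8,1)@(17, 3): e=[8,14,2] → #
    (9,1)@(19, 3): e=[0,18,6] → ·  [on edge]
    (3,2)@(7, 5): e=[8,2,14] → #
    (4,2)@(9, 5): e=[0,6,18] → ·  [on edge]
    (8,2)@(17, 5): e=[-32,22,34] → ·
    (3,3)@(7, 7): e=[-32,10,46] → ·
  covered (2 px):
    · · · · · · · · · · · ·
    · · · · · · · · # · · ·
    · · · # · · · · · · · ·
    · · · · · · · · · · · ·
T2:
  2·area = 2
  edge (12, 2)→(20, 3): d=(8,1) right/bottom  bias=-1
  edge (20, 3)→(10, 2): d=(-10,-1) top-left  bias=+0
  edge (10, 2)→(12, 2): d=(2,0) top-left  bias=+0
  covered (0 px):
    · · · · · · · · · · · ·
    · · · · · · · · · · · ·
    · · · · · · · · · · · ·
    · · · · · · · · · · · ·

Z-buffer (winner per pixel, '.' = empty):
  . . . . . . 0 . . . . .
  . . . . 0 0 . . 1 . . .
  . . . 1 0 . . . . . . .
  . . . . . . . . . . . .

Answer: 1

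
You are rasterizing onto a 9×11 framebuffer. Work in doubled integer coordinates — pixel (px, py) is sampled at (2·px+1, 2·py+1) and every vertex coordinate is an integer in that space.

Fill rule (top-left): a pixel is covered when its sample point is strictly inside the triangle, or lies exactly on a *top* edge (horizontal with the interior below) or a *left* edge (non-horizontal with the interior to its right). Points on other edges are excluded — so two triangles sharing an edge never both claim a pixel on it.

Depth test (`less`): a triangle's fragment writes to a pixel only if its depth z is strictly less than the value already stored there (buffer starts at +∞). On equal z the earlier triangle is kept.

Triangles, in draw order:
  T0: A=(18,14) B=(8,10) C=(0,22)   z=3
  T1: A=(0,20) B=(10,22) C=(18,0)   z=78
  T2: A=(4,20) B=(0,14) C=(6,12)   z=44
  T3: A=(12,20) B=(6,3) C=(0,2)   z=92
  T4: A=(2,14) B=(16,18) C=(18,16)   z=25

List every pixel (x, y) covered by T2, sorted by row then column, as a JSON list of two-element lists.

T0:
  2·area = 152  (B↔C swapped to make it positive)
  edge (18, 14)→(0, 22): d=(-18,8) right/bottom  bias=-1
  edge (0, 22)→(8, 10): d=(8,-12) top-left  bias=+0
  edge (8, 10)→(18, 14): d=(10,4) right/bottom  bias=-1
    (4,5)@(9, 11): e=[126,20,6] → X
    (5,5)@(11, 11): e=[110,44,-2] → .
    (3,6)@(7, 13): e=[106,12,34] → X
    (5,6)@(11, 13): e=[74,60,18] → X
    (6,6)@(13, 13): e=[58,84,10] → X
    (7,6)@(15, 13): e=[42,108,2] → X
    (8,6)@(17, 13): e=[26,132,-6] → .
    (2,7)@(5, 15): e=[86,4,62] → X
    (8,7)@(17, 15): e=[-10,148,14] → .
    (2,8)@(5, 17): e=[50,20,82] → X
    (6,8)@(13, 17): e=[-14,116,50] → .
    (7,8)@(15, 17): e=[-30,140,42] → .
  covered (19 px):
    . . . . . . . . .
    . . . . . . . . .
    . . . . . . . . .
    . . . . . . . . .
    . . . . . . . . .
    . . . . X . . . .
    . . . X X X X X .
    . . X X X X X X .
    . . X X X X . . .
    . X X . . . . . .
    X . . . . . . . .
T1:
  2·area = 236  (B↔C swapped to make it positive)
  edge (0, 20)→(18, 0): d=(18,-20) top-left  bias=+0
  edge (18, 0)→(10, 22): d=(-8,22) right/bottom  bias=-1
  edge (10, 22)→(0, 20): d=(-10,-2) top-left  bias=+0
    (7,2)@(15, 5): e=[30,26,180] → X
    (8,2)@(17, 5): e=[70,-18,184] → .
    (6,3)@(13, 7): e=[26,54,156] → X
    (8,3)@(17, 7): e=[106,-34,164] → .
    (5,4)@(11, 9): e=[22,82,132] → X
    (7,4)@(15, 9): e=[102,-6,140] → .
    (4,5)@(9, 11): e=[18,110,108] → X
    (7,5)@(15, 11): e=[138,-22,120] → .
    (3,6)@(7, 13): e=[14,138,84] → X
    (7,6)@(15, 13): e=[174,-38,100] → .
    (2,7)@(5, 15): e=[10,166,60] → X
    (6,7)@(13, 15): e=[170,-10,76] → .
    (2,10)@(5, 21): e=[118,118,0] → X  [on edge]
  covered (30 px):
    . . . . . . . . .
    . . . . . . . . .
    . . . . . . . X .
    . . . . . . X X .
    . . . . . X X . .
    . . . . X X X . .
    . . . X X X X . .
    . . X X X X . . .
    . X X X X X . . .
    X X X X X X . . .
    . . X X X . . . .
T2:
  2·area = 44
  edge (4, 20)→(0, 14): d=(-4,-6) top-left  bias=+0
  edge (0, 14)→(6, 12): d=(6,-2) top-left  bias=+0
  edge (6, 12)→(4, 20): d=(-2,8) right/bottom  bias=-1
    (7,4)@(15, 9): e=[110,0,-66] → .  [on edge]
    (4,5)@(9, 11): e=[66,0,-22] → .  [on edge]
    (1,6)@(3, 13): e=[22,0,22] → X  [on edge]
    (2,6)@(5, 13): e=[34,4,6] → X
    (3,6)@(7, 13): e=[46,8,-10] → .
    (0,7)@(1, 15): e=[2,8,34] → X
    (3,7)@(7, 15): e=[38,20,-14] → .
    (0,8)@(1, 17): e=[-6,20,30] → .
    (1,8)@(3, 17): e=[6,24,14] → X
    (2,8)@(5, 17): e=[18,28,-2] → .
    (1,9)@(3, 19): e=[-2,36,10] → .
  covered (6 px):
    . . . . . . . . .
    . . . . . . . . .
    . . . . . . . . .
    . . . . . . . . .
    . . . . . . . . .
    . . . . . . . . .
    . X X . . . . . .
    X X X . . . . . .
    . X . . . . . . .
    . . . . . . . . .
    . . . . . . . . .
T3:
  2·area = 96  (B↔C swapped to make it positive)
  edge (12, 20)→(0, 2): d=(-12,-18) top-left  bias=+0
  edge (0, 2)→(6, 3): d=(6,1) right/bottom  bias=-1
  edge (6, 3)→(12, 20): d=(6,17) right/bottom  bias=-1
    (0,1)@(1, 3): e=[6,5,85] → X
    (1,1)@(3, 3): e=[42,3,51] → X
    (2,1)@(5, 3): e=[78,1,17] → X
    (3,1)@(7, 3): e=[114,-1,-17] → .
    (0,2)@(1, 5): e=[-18,17,97] → .
    (1,2)@(3, 5): e=[18,15,63] → X
    (3,2)@(7, 5): e=[90,11,-5] → .
    (1,3)@(3, 7): e=[-6,27,75] → .
    (2,3)@(5, 7): e=[30,25,41] → X
    (3,3)@(7, 7): e=[66,23,7] → X
    (4,3)@(9, 7): e=[102,21,-27] → .
    (2,4)@(5, 9): e=[6,37,53] → X
  covered (12 px):
    . . . . . . . . .
    X X X . . . . . .
    . X X . . . . . .
    . . X X . . . . .
    . . X X . . . . .
    . . . X . . . . .
    . . . . X . . . .
    . . . . X . . . .
    . . . . . . . . .
    . . . . . . . . .
    . . . . . . . . .
T4:
  2·area = 36  (B↔C swapped to make it positive)
  edge (2, 14)→(18, 16): d=(16,2) right/bottom  bias=-1
  edge (18, 16)→(16, 18): d=(-2,2) right/bottom  bias=-1
  edge (16, 18)→(2, 14): d=(-14,-4) top-left  bias=+0
    (3,7)@(7, 15): e=[6,24,6] → X
    (4,7)@(9, 15): e=[2,20,14] → X
    (5,7)@(11, 15): e=[-2,16,22] → .
    (3,8)@(7, 17): e=[38,20,-22] → .
    (4,8)@(9, 17): e=[34,16,-14] → .
    (6,8)@(13, 17): e=[26,8,2] → X
    (7,8)@(15, 17): e=[22,4,10] → X
    (8,8)@(17, 17): e=[18,0,18] → .  [on edge]
    (6,9)@(13, 19): e=[58,4,-26] → .
    (7,9)@(15, 19): e=[54,0,-18] → .  [on edge]
    (6,10)@(13, 21): e=[90,0,-54] → .  [on edge]
  covered (4 px):
    . . . . . . . . .
    . . . . . . . . .
    . . . . . . . . .
    . . . . . . . . .
    . . . . . . . . .
    . . . . . . . . .
    . . . . . . . . .
    . . . X X . . . .
    . . . . . . X X .
    . . . . . . . . .
    . . . . . . . . .

Final: [[1,6],[2,6],[0,7],[1,7],[2,7],[1,8]]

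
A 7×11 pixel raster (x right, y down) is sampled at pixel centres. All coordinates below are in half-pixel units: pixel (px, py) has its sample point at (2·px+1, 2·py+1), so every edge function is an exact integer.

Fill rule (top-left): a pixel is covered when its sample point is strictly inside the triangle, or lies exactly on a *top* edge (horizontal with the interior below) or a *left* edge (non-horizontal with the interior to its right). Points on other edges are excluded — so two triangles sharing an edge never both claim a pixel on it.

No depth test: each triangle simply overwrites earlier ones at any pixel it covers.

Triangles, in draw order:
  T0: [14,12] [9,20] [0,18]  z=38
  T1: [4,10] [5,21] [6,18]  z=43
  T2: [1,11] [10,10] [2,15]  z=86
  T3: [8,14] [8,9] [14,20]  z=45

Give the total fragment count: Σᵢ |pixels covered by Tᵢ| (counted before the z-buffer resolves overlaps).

T0:
  2·area = 82
  edge (14, 12)→(9, 20): d=(-5,8) right/bottom  bias=-1
  edge (9, 20)→(0, 18): d=(-9,-2) top-left  bias=+0
  edge (0, 18)→(14, 12): d=(14,-6) top-left  bias=+0
    (6,6)@(13, 13): e=[3,71,8] → █
    (3,7)@(7, 15): e=[41,41,0] → █  [on edge]
    (4,7)@(9, 15): e=[25,45,12] → █
    (5,7)@(11, 15): e=[9,49,24] → █
    (6,7)@(13, 15): e=[-7,53,36] → ·
    (1,8)@(3, 17): e=[63,15,4] → █
    (2,8)@(5, 17): e=[47,19,16] → █
    (5,8)@(11, 17): e=[-1,31,52] → ·
    (1,9)@(3, 19): e=[53,-3,32] → ·
    (2,9)@(5, 19): e=[37,1,44] → █
    (5,9)@(11, 19): e=[-11,13,80] → ·
    (2,10)@(5, 21): e=[27,-17,72] → ·
  covered (11 px):
    · · · · · · ·
    · · · · · · ·
    · · · · · · ·
    · · · · · · ·
    · · · · · · ·
    · · · · · · ·
    · · · · · · █
    · · · █ █ █ ·
    · █ █ █ █ · ·
    · · █ █ █ · ·
    · · · · · · ·
T1:
  2·area = 14  (B↔C swapped to make it positive)
  edge (4, 10)→(6, 18): d=(2,8) right/bottom  bias=-1
  edge (6, 18)→(5, 21): d=(-1,3) right/bottom  bias=-1
  edge (5, 21)→(4, 10): d=(-1,-11) top-left  bias=+0
    (5,1)@(11, 3): e=[-70,0,84] → ·  [on edge]
    (4,4)@(9, 9): e=[-42,0,56] → ·  [on edge]
    (2,7)@(5, 15): e=[2,6,6] → █
    (3,7)@(7, 15): e=[-14,0,28] → ·  [on edge]
    (2,8)@(5, 17): e=[6,4,4] → █
    (3,8)@(7, 17): e=[-10,-2,26] → ·
    (2,9)@(5, 19): e=[10,2,2] → █
    (3,9)@(7, 19): e=[-6,-4,24] → ·
    (2,10)@(5, 21): e=[14,0,0] → ·  [on edge]
  covered (3 px):
    · · · · · · ·
    · · · · · · ·
    · · · · · · ·
    · · · · · · ·
    · · · · · · ·
    · · · · · · ·
    · · · · · · ·
    · · █ · · · ·
    · · █ · · · ·
    · · █ · · · ·
    · · · · · · ·
T2:
  2·area = 37
  edge (1, 11)→(10, 10): d=(9,-1) top-left  bias=+0
  edge (10, 10)→(2, 15): d=(-8,5) right/bottom  bias=-1
  edge (2, 15)→(1, 11): d=(-1,-4) top-left  bias=+0
    (0,5)@(1, 11): e=[0,37,0] → █  [on edge]
    (1,5)@(3, 11): e=[2,27,8] → █
    (2,5)@(5, 11): e=[4,17,16] → █
    (3,5)@(7, 11): e=[6,7,24] → █
    (4,5)@(9, 11): e=[8,-3,32] → ·
    (0,6)@(1, 13): e=[18,21,-2] → ·
    (1,6)@(3, 13): e=[20,11,6] → █
    (3,6)@(7, 13): e=[24,-9,22] → ·
    (1,7)@(3, 15): e=[38,-5,4] → ·
    (2,7)@(5, 15): e=[40,-15,12] → ·
    (1,9)@(3, 19): e=[74,-37,0] → ·  [on edge]
  covered (6 px):
    · · · · · · ·
    · · · · · · ·
    · · · · · · ·
    · · · · · · ·
    · · · · · · ·
    █ █ █ █ · · ·
    · █ █ · · · ·
    · · · · · · ·
    · · · · · · ·
    · · · · · · ·
    · · · · · · ·
T3:
  2·area = 30
  edge (8, 14)→(8, 9): d=(0,-5) top-left  bias=+0
  edge (8, 9)→(14, 20): d=(6,11) right/bottom  bias=-1
  edge (14, 20)→(8, 14): d=(-6,-6) top-left  bias=+0
    (0,3)@(1, 7): e=[-35,65,0] → ·  [on edge]
    (1,4)@(3, 9): e=[-25,55,0] → ·  [on edge]
    (2,5)@(5, 11): e=[-15,45,0] → ·  [on edge]
    (4,5)@(9, 11): e=[5,1,24] → █
    (5,5)@(11, 11): e=[15,-21,36] → ·
    (3,6)@(7, 13): e=[-5,35,0] → ·  [on edge]
    (4,6)@(9, 13): e=[5,13,12] → █
    (5,6)@(11, 13): e=[15,-9,24] → ·
    (4,7)@(9, 15): e=[5,25,0] → █  [on edge]
    (5,7)@(11, 15): e=[15,3,12] → █
    (6,7)@(13, 15): e=[25,-19,24] → ·
    (4,8)@(9, 17): e=[5,37,-12] → ·
    (5,8)@(11, 17): e=[15,15,0] → █  [on edge]
    (6,9)@(13, 19): e=[25,5,0] → █  [on edge]
  covered (6 px):
    · · · · · · ·
    · · · · · · ·
    · · · · · · ·
    · · · · · · ·
    · · · · · · ·
    · · · · █ · ·
    · · · · █ · ·
    · · · · █ █ ·
    · · · · · █ ·
    · · · · · · █
    · · · · · · ·

Answer: 26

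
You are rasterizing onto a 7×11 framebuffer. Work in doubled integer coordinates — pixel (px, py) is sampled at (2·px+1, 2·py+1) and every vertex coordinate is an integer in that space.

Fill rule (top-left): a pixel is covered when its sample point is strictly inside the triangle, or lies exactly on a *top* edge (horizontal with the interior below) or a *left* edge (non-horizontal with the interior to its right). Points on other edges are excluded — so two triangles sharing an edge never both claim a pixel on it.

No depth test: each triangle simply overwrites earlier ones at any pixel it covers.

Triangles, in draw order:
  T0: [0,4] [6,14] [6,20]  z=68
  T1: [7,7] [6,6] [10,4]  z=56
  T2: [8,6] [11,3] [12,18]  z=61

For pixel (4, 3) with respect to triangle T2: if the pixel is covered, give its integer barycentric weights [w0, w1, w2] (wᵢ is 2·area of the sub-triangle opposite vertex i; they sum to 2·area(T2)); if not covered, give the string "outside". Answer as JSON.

T0:
  2·area = 36
  edge (0, 4)→(6, 14): d=(6,10) right/bottom  bias=-1
  edge (6, 14)→(6, 20): d=(0,6) right/bottom  bias=-1
  edge (6, 20)→(0, 4): d=(-6,-16) top-left  bias=+0
    (1,4)@(3, 9): e=[0,18,18] → ·  [on edge]
    (1,5)@(3, 11): e=[12,18,6] → #
    (2,5)@(5, 11): e=[-8,6,38] → ·
    (1,6)@(3, 13): e=[24,18,-6] → ·
    (2,6)@(5, 13): e=[4,6,26] → #
    (3,6)@(7, 13): e=[-16,-6,58] → ·
    (2,7)@(5, 15): e=[16,6,14] → #
    (3,7)@(7, 15): e=[-4,-6,46] → ·
    (2,8)@(5, 17): e=[28,6,2] → #
    (3,8)@(7, 17): e=[8,-6,34] → ·
    (2,9)@(5, 19): e=[40,6,-10] → ·
    (4,9)@(9, 19): e=[0,-18,54] → ·  [on edge]
  covered (4 px):
    · · · · · · ·
    · · · · · · ·
    · · · · · · ·
    · · · · · · ·
    · · · · · · ·
    · # · · · · ·
    · · # · · · ·
    · · # · · · ·
    · · # · · · ·
    · · · · · · ·
    · · · · · · ·
T1:
  2·area = 6
  edge (7, 7)→(6, 6): d=(-1,-1) top-left  bias=+0
  edge (6, 6)→(10, 4): d=(4,-2) top-left  bias=+0
  edge (10, 4)→(7, 7): d=(-3,3) right/bottom  bias=-1
    (0,0)@(1, 1): e=[0,-30,36] → ·  [on edge]
    (6,0)@(13, 1): e=[12,-6,0] → ·  [on edge]
    (1,1)@(3, 3): e=[0,-18,24] → ·  [on edge]
    (5,1)@(11, 3): e=[8,-2,0] → ·  [on edge]
    (2,2)@(5, 5): e=[0,-6,12] → ·  [on edge]
    (4,2)@(9, 5): e=[4,2,0] → ·  [on edge]
    (3,3)@(7, 7): e=[0,6,0] → ·  [on edge]
    (2,4)@(5, 9): e=[-4,10,0] → ·  [on edge]
    (4,4)@(9, 9): e=[0,18,-12] → ·  [on edge]
    (1,5)@(3, 11): e=[-8,14,0] → ·  [on edge]
    (5,5)@(11, 11): e=[0,30,-24] → ·  [on edge]
    (0,6)@(1, 13): e=[-12,18,0] → ·  [on edge]
    (6,6)@(13, 13): e=[0,42,-36] → ·  [on edge]
  covered (0 px):
    · · · · · · ·
    · · · · · · ·
    · · · · · · ·
    · · · · · · ·
    · · · · · · ·
    · · · · · · ·
    · · · · · · ·
    · · · · · · ·
    · · · · · · ·
    · · · · · · ·
    · · · · · · ·
T2:
  2·area = 48
  edge (8, 6)→(11, 3): d=(3,-3) top-left  bias=+0
  edge (11, 3)→(12, 18): d=(1,15) right/bottom  bias=-1
  edge (12, 18)→(8, 6): d=(-4,-12) top-left  bias=+0
    (6,0)@(13, 1): e=[0,-32,80] → ·  [on edge]
    (3,1)@(7, 3): e=[-12,60,0] → ·  [on edge]
    (5,1)@(11, 3): e=[0,0,48] → ·  [on edge]
    (4,2)@(9, 5): e=[0,32,16] → #  [on edge]
    (5,2)@(11, 5): e=[6,2,40] → #
    (6,2)@(13, 5): e=[12,-28,64] → ·
    (3,3)@(7, 7): e=[0,64,-16] → ·  [on edge]
    (4,3)@(9, 7): e=[6,34,8] → #
    (6,3)@(13, 7): e=[18,-26,56] → ·
    (2,4)@(5, 9): e=[0,96,-48] → ·  [on edge]
    (4,4)@(9, 9): e=[12,36,0] → #  [on edge]
    (6,4)@(13, 9): e=[24,-24,48] → ·
    (1,5)@(3, 11): e=[0,128,-80] → ·  [on edge]
    (0,6)@(1, 13): e=[0,160,-112] → ·  [on edge]
    (5,7)@(11, 15): e=[36,12,0] → #  [on edge]
    (6,10)@(13, 21): e=[60,-12,0] → ·  [on edge]
  covered (9 px):
    · · · · · · ·
    · · · · · · ·
    · · · · # # ·
    · · · · # # ·
    · · · · # # ·
    · · · · · # ·
    · · · · · # ·
    · · · · · # ·
    · · · · · · ·
    · · · · · · ·
    · · · · · · ·

Answer: [34,8,6]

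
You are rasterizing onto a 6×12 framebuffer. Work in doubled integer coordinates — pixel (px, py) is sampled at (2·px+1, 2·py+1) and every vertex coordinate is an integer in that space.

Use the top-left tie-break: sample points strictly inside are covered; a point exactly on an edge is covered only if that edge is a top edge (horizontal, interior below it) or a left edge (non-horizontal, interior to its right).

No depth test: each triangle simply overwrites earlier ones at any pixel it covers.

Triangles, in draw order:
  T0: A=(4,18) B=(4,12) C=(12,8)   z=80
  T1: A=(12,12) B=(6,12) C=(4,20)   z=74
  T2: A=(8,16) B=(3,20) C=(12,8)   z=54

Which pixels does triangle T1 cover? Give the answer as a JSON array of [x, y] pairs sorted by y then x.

T0:
  2·area = 48
  edge (4, 18)→(4, 12): d=(0,-6) top-left  bias=+0
  edge (4, 12)→(12, 8): d=(8,-4) top-left  bias=+0
  edge (12, 8)→(4, 18): d=(-8,10) right/bottom  bias=-1
    (5,4)@(11, 9): e=[42,4,2] → X
    (3,5)@(7, 11): e=[18,4,26] → X
    (4,5)@(9, 11): e=[30,12,6] → X
    (5,5)@(11, 11): e=[42,20,-14] → .
    (2,6)@(5, 13): e=[6,12,30] → X
    (4,6)@(9, 13): e=[30,28,-10] → .
    (2,7)@(5, 15): e=[6,28,14] → X
    (3,7)@(7, 15): e=[18,36,-6] → .
    (2,8)@(5, 17): e=[6,44,-2] → .
  covered (6 px):
    . . . . . .
    . . . . . .
    . . . . . .
    . . . . . .
    . . . . . X
    . . . X X .
    . . X X . .
    . . X . . .
    . . . . . .
    . . . . . .
    . . . . . .
    . . . . . .
T1:
  2·area = 48  (B↔C swapped to make it positive)
  edge (12, 12)→(4, 20): d=(-8,8) right/bottom  bias=-1
  edge (4, 20)→(6, 12): d=(2,-8) top-left  bias=+0
  edge (6, 12)→(12, 12): d=(6,0) top-left  bias=+0
    (3,6)@(7, 13): e=[32,10,6] → X
    (4,6)@(9, 13): e=[16,26,6] → X
    (5,6)@(11, 13): e=[0,42,6] → .  [on edge]
    (3,7)@(7, 15): e=[16,14,18] → X
    (4,7)@(9, 15): e=[0,30,18] → .  [on edge]
    (2,8)@(5, 17): e=[16,2,30] → X
    (3,8)@(7, 17): e=[0,18,30] → .  [on edge]
    (2,9)@(5, 19): e=[0,6,42] → .  [on edge]
    (1,10)@(3, 21): e=[0,-6,54] → .  [on edge]
    (0,11)@(1, 23): e=[0,-18,66] → .  [on edge]
  covered (4 px):
    . . . . . .
    . . . . . .
    . . . . . .
    . . . . . .
    . . . . . .
    . . . . . .
    . . . X X .
    . . . X . .
    . . X . . .
    . . . . . .
    . . . . . .
    . . . . . .
T2:
  2·area = 24
  edge (8, 16)→(3, 20): d=(-5,4) right/bottom  bias=-1
  edge (3, 20)→(12, 8): d=(9,-12) top-left  bias=+0
  edge (12, 8)→(8, 16): d=(-4,8) right/bottom  bias=-1
    (4,6)@(9, 13): e=[11,9,4] → X
    (5,6)@(11, 13): e=[3,33,-12] → .
    (3,7)@(7, 15): e=[9,3,12] → X
    (4,7)@(9, 15): e=[1,27,-4] → .
    (3,8)@(7, 17): e=[-1,21,4] → .
  covered (2 px):
    . . . . . .
    . . . . . .
    . . . . . .
    . . . . . .
    . . . . . .
    . . . . . .
    . . . . X .
    . . . X . .
    . . . . . .
    . . . . . .
    . . . . . .
    . . . . . .

Final: [[3,6],[4,6],[3,7],[2,8]]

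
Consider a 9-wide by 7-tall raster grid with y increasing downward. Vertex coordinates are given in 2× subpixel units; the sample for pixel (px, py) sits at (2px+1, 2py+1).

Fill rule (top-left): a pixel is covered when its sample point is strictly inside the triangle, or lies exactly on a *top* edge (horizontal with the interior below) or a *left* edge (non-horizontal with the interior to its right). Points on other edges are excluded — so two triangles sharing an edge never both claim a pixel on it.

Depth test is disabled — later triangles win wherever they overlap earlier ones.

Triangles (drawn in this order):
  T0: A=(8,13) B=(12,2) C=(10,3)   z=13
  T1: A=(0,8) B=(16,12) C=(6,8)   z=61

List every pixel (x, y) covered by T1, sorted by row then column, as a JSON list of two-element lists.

T0:
  2·area = 18  (B↔C swapped to make it positive)
  edge (8, 13)→(10, 3): d=(2,-10) top-left  bias=+0
  edge (10, 3)→(12, 2): d=(2,-1) top-left  bias=+0
  edge (12, 2)→(8, 13): d=(-4,11) right/bottom  bias=-1
    (5,1)@(11, 3): e=[10,1,7] → █
    (6,1)@(13, 3): e=[30,3,-15] → ·
    (5,2)@(11, 5): e=[14,5,-1] → ·
    (4,4)@(9, 9): e=[2,11,5] → █
    (5,4)@(11, 9): e=[22,13,-17] → ·
    (4,5)@(9, 11): e=[6,15,-3] → ·
  covered (2 px):
    · · · · · · · · ·
    · · · · · █ · · ·
    · · · · · · · · ·
    · · · · · · · · ·
    · · · · █ · · · ·
    · · · · · · · · ·
    · · · · · · · · ·
T1:
  2·area = 24  (B↔C swapped to make it positive)
  edge (0, 8)→(6, 8): d=(6,0) top-left  bias=+0
  edge (6, 8)→(16, 12): d=(10,4) right/bottom  bias=-1
  edge (16, 12)→(0, 8): d=(-16,-4) top-left  bias=+0
    (2,4)@(5, 9): e=[6,14,4] → █
    (3,4)@(7, 9): e=[6,6,12] → █
    (4,4)@(9, 9): e=[6,-2,20] → ·
    (2,5)@(5, 11): e=[18,34,-28] → ·
    (3,5)@(7, 11): e=[18,26,-20] → ·
    (6,5)@(13, 11): e=[18,2,4] → █
    (7,5)@(15, 11): e=[18,-6,12] → ·
    (6,6)@(13, 13): e=[30,22,-28] → ·
  covered (3 px):
    · · · · · · · · ·
    · · · · · · · · ·
    · · · · · · · · ·
    · · · · · · · · ·
    · · █ █ · · · · ·
    · · · · · · █ · ·
    · · · · · · · · ·

Final: [[2,4],[3,4],[6,5]]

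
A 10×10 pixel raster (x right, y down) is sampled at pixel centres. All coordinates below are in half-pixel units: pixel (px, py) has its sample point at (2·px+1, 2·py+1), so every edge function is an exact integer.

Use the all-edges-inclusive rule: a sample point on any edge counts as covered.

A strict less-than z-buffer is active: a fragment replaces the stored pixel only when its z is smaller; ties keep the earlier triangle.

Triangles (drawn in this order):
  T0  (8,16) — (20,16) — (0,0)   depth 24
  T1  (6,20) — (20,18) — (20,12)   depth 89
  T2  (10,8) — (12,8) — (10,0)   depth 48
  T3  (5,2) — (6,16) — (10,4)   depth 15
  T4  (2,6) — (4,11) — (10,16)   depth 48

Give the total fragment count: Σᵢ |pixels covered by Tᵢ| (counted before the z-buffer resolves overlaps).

T0:
  2·area = 192  (B↔C swapped to make it positive)
  edge (8, 16)→(0, 0): d=(-8,-16) inclusive
  edge (0, 0)→(20, 16): d=(20,16) inclusive
  edge (20, 16)→(8, 16): d=(-12,0) inclusive
    (0,0)@(1, 1): e=[8,4,180] → █
    (1,0)@(3, 1): e=[40,-28,180] → ·
    (0,1)@(1, 3): e=[-8,44,156] → ·
    (1,1)@(3, 3): e=[24,12,156] → █
    (2,1)@(5, 3): e=[56,-20,156] → ·
    (1,2)@(3, 5): e=[8,52,132] → █
    (2,2)@(5, 5): e=[40,20,132] → █
    (3,2)@(7, 5): e=[72,-12,132] → ·
    (1,3)@(3, 7): e=[-8,92,108] → ·
    (2,3)@(5, 7): e=[24,60,108] → █
    (3,3)@(7, 7): e=[56,28,108] → █
    (4,3)@(9, 7): e=[88,-4,108] → ·
  covered (24 px):
    █ · · · · · · · · ·
    · █ · · · · · · · ·
    · █ █ · · · · · · ·
    · · █ █ · · · · · ·
    · · █ █ █ █ · · · ·
    · · · █ █ █ █ · · ·
    · · · █ █ █ █ █ · ·
    · · · · █ █ █ █ █ ·
    · · · · · · · · · ·
    · · · · · · · · · ·
T1:
  2·area = 84  (B↔C swapped to make it positive)
  edge (6, 20)→(20, 12): d=(14,-8) inclusive
  edge (20, 12)→(20, 18): d=(0,6) inclusive
  edge (20, 18)→(6, 20): d=(-14,2) inclusive
    (9,6)@(19, 13): e=[6,6,72] → █
    (7,7)@(15, 15): e=[2,30,52] → █
    (8,7)@(17, 15): e=[18,18,48] → █
    (6,8)@(13, 17): e=[14,42,28] → █
    (4,9)@(9, 19): e=[10,66,8] → █
    (5,9)@(11, 19): e=[26,54,4] → █
    (6,9)@(13, 19): e=[42,42,0] → █  [on edge]
    (7,9)@(15, 19): e=[58,30,-4] → ·
    (8,9)@(17, 19): e=[74,18,-8] → ·
    (9,9)@(19, 19): e=[90,6,-12] → ·
  covered (11 px):
    · · · · · · · · · ·
    · · · · · · · · · ·
    · · · · · · · · · ·
    · · · · · · · · · ·
    · · · · · · · · · ·
    · · · · · · · · · ·
    · · · · · · · · · █
    · · · · · · · █ █ █
    · · · · · · █ █ █ █
    · · · · █ █ █ · · ·
T2:
  2·area = 16  (B↔C swapped to make it positive)
  edge (10, 8)→(10, 0): d=(0,-8) inclusive
  edge (10, 0)→(12, 8): d=(2,8) inclusive
  edge (12, 8)→(10, 8): d=(-2,0) inclusive
    (5,2)@(11, 5): e=[8,2,6] → █
    (6,2)@(13, 5): e=[24,-14,6] → ·
    (5,3)@(11, 7): e=[8,6,2] → █
    (6,3)@(13, 7): e=[24,-10,2] → ·
    (5,4)@(11, 9): e=[8,10,-2] → ·
  covered (2 px):
    · · · · · · · · · ·
    · · · · · · · · · ·
    · · · · · █ · · · ·
    · · · · · █ · · · ·
    · · · · · · · · · ·
    · · · · · · · · · ·
    · · · · · · · · · ·
    · · · · · · · · · ·
    · · · · · · · · · ·
    · · · · · · · · · ·
T3:
  2·area = 68  (B↔C swapped to make it positive)
  edge (5, 2)→(10, 4): d=(5,2) inclusive
  edge (10, 4)→(6, 16): d=(-4,12) inclusive
  edge (6, 16)→(5, 2): d=(-1,-14) inclusive
    (5,0)@(11, 1): e=[-17,0,85] → ·  [on edge]
    (3,1)@(7, 3): e=[1,40,27] → █
    (4,1)@(9, 3): e=[-3,16,55] → ·
    (3,2)@(7, 5): e=[11,32,25] → █
    (4,2)@(9, 5): e=[7,8,53] → █
    (5,2)@(11, 5): e=[3,-16,81] → ·
    (3,3)@(7, 7): e=[21,24,23] → █
    (4,3)@(9, 7): e=[17,0,51] → █  [on edge]
    (5,3)@(11, 7): e=[13,-24,79] → ·
    (3,4)@(7, 9): e=[31,16,21] → █
    (4,4)@(9, 9): e=[27,-8,49] → ·
    (3,5)@(7, 11): e=[41,8,19] → █
    (3,6)@(7, 13): e=[51,0,17] → █  [on edge]
    (2,9)@(5, 19): e=[85,0,-17] → ·  [on edge]
  covered (8 px):
    · · · · · · · · · ·
    · · · █ · · · · · ·
    · · · █ █ · · · · ·
    · · · █ █ · · · · ·
    · · · █ · · · · · ·
    · · · █ · · · · · ·
    · · · █ · · · · · ·
    · · · · · · · · · ·
    · · · · · · · · · ·
    · · · · · · · · · ·
T4:
  2·area = 20  (B↔C swapped to make it positive)
  edge (2, 6)→(10, 16): d=(8,10) inclusive
  edge (10, 16)→(4, 11): d=(-6,-5) inclusive
  edge (4, 11)→(2, 6): d=(-2,-5) inclusive
    (2,5)@(5, 11): e=[10,5,5] → █
    (3,5)@(7, 11): e=[-10,15,15] → ·
    (2,6)@(5, 13): e=[26,-7,1] → ·
    (3,6)@(7, 13): e=[6,3,11] → █
    (4,6)@(9, 13): e=[-14,13,21] → ·
    (3,7)@(7, 15): e=[22,-9,7] → ·
    (4,7)@(9, 15): e=[2,1,17] → █
    (5,7)@(11, 15): e=[-18,11,27] → ·
    (4,8)@(9, 17): e=[18,-11,13] → ·
  covered (3 px):
    · · · · · · · · · ·
    · · · · · · · · · ·
    · · · · · · · · · ·
    · · · · · · · · · ·
    · · · · · · · · · ·
    · · █ · · · · · · ·
    · · · █ · · · · · ·
    · · · · █ · · · · ·
    · · · · · · · · · ·
    · · · · · · · · · ·

Final: 48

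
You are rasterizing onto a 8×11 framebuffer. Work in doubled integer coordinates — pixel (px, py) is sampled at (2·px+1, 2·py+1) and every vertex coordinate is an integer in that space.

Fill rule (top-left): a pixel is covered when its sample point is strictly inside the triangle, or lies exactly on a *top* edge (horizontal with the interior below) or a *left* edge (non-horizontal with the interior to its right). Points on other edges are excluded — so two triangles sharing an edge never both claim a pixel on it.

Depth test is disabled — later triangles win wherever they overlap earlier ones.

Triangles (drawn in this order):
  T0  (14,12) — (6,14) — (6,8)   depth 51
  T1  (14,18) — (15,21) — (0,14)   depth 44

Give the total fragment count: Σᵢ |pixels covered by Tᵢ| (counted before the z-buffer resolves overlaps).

T0:
  2·area = 48
  edge (14, 12)→(6, 14): d=(-8,2) right/bottom  bias=-1
  edge (6, 14)→(6, 8): d=(0,-6) top-left  bias=+0
  edge (6, 8)→(14, 12): d=(8,4) right/bottom  bias=-1
    (3,4)@(7, 9): e=[38,6,4] → #
    (4,4)@(9, 9): e=[34,18,-4] → ·
    (3,5)@(7, 11): e=[22,6,20] → #
    (4,5)@(9, 11): e=[18,18,12] → #
    (5,5)@(11, 11): e=[14,30,4] → #
    (6,5)@(13, 11): e=[10,42,-4] → ·
    (3,6)@(7, 13): e=[6,6,36] → #
    (5,6)@(11, 13): e=[-2,30,20] → ·
    (3,7)@(7, 15): e=[-10,6,52] → ·
    (4,7)@(9, 15): e=[-14,18,44] → ·
  covered (6 px):
    · · · · · · · ·
    · · · · · · · ·
    · · · · · · · ·
    · · · · · · · ·
    · · · # · · · ·
    · · · # # # · ·
    · · · # # · · ·
    · · · · · · · ·
    · · · · · · · ·
    · · · · · · · ·
    · · · · · · · ·
T1:
  2·area = 38
  edge (14, 18)→(15, 21): d=(1,3) right/bottom  bias=-1
  edge (15, 21)→(0, 14): d=(-15,-7) top-left  bias=+0
  edge (0, 14)→(14, 18): d=(14,4) right/bottom  bias=-1
    (4,1)@(9, 3): e=[0,228,-190] → ·  [on edge]
    (5,4)@(11, 9): e=[0,152,-114] → ·  [on edge]
    (1,7)@(3, 15): e=[30,6,2] → #
    (2,7)@(5, 15): e=[24,20,-6] → ·
    (6,7)@(13, 15): e=[0,76,-38] → ·  [on edge]
    (1,8)@(3, 17): e=[32,-24,30] → ·
    (3,8)@(7, 17): e=[20,4,14] → #
    (4,8)@(9, 17): e=[14,18,6] → #
    (5,8)@(11, 17): e=[8,32,-2] → ·
    (3,9)@(7, 19): e=[22,-26,42] → ·
    (4,9)@(9, 19): e=[16,-12,34] → ·
    (5,9)@(11, 19): e=[10,2,26] → #
    (7,10)@(15, 21): e=[0,0,38] → ·  [on edge]
  covered (5 px):
    · · · · · · · ·
    · · · · · · · ·
    · · · · · · · ·
    · · · · · · · ·
    · · · · · · · ·
    · · · · · · · ·
    · · · · · · · ·
    · # · · · · · ·
    · · · # # · · ·
    · · · · · # # ·
    · · · · · · · ·

Answer: 11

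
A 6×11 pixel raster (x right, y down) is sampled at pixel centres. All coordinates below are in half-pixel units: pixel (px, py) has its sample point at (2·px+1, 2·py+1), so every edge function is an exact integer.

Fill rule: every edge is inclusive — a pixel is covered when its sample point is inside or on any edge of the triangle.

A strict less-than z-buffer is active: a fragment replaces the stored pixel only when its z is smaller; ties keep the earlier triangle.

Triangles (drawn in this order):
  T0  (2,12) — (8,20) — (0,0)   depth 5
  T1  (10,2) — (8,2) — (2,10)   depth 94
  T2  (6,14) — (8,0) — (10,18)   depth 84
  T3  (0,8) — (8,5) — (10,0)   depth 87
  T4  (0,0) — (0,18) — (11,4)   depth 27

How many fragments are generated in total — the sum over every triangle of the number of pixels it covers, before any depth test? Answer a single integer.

T0:
  2·area = 56  (B↔C swapped to make it positive)
  edge (2, 12)→(0, 0): d=(-2,-12) inclusive
  edge (0, 0)→(8, 20): d=(8,20) inclusive
  edge (8, 20)→(2, 12): d=(-6,-8) inclusive
    (0,1)@(1, 3): e=[6,4,46] → X
    (1,1)@(3, 3): e=[30,-36,62] → .
    (0,2)@(1, 5): e=[2,20,34] → X
    (1,2)@(3, 5): e=[26,-20,50] → .
    (0,3)@(1, 7): e=[-2,36,22] → .
    (1,4)@(3, 9): e=[18,12,26] → X
    (2,4)@(5, 9): e=[42,-28,42] → .
    (1,5)@(3, 11): e=[14,28,14] → X
    (2,5)@(5, 11): e=[38,-12,30] → .
    (1,6)@(3, 13): e=[10,44,2] → X
    (2,6)@(5, 13): e=[34,4,18] → X
    (3,6)@(7, 13): e=[58,-36,34] → .
  covered (7 px):
    . . . . . .
    X . . . . .
    X . . . . .
    . . . . . .
    . X . . . .
    . X . . . .
    . X X . . .
    . . X . . .
    . . . . . .
    . . . . . .
    . . . . . .
T1:
  2·area = 16  (B↔C swapped to make it positive)
  edge (10, 2)→(2, 10): d=(-8,8) inclusive
  edge (2, 10)→(8, 2): d=(6,-8) inclusive
  edge (8, 2)→(10, 2): d=(2,0) inclusive
    (5,0)@(11, 1): e=[0,18,-2] → .  [on edge]
    (4,1)@(9, 3): e=[0,14,2] → X  [on edge]
    (5,1)@(11, 3): e=[-16,30,2] → .
    (3,2)@(7, 5): e=[0,10,6] → X  [on edge]
    (4,2)@(9, 5): e=[-16,26,6] → .
    (2,3)@(5, 7): e=[0,6,10] → X  [on edge]
    (3,3)@(7, 7): e=[-16,22,10] → .
    (1,4)@(3, 9): e=[0,2,14] → X  [on edge]
    (2,4)@(5, 9): e=[-16,18,14] → .
    (0,5)@(1, 11): e=[0,-2,18] → .  [on edge]
    (1,5)@(3, 11): e=[-16,14,18] → .
  covered (4 px):
    . . . . . .
    . . . . X .
    . . . X . .
    . . X . . .
    . X . . . .
    . . . . . .
    . . . . . .
    . . . . . .
    . . . . . .
    . . . . . .
    . . . . . .
T2:
  2·area = 64
  edge (6, 14)→(8, 0): d=(2,-14) inclusive
  edge (8, 0)→(10, 18): d=(2,18) inclusive
  edge (10, 18)→(6, 14): d=(-4,-4) inclusive
    (3,3)@(7, 7): e=[0,32,32] → X  [on edge]
    (4,3)@(9, 7): e=[28,-4,40] → .
    (0,4)@(1, 9): e=[-80,144,0] → .  [on edge]
    (3,4)@(7, 9): e=[4,36,24] → X
    (4,4)@(9, 9): e=[32,0,32] → X  [on edge]
    (5,4)@(11, 9): e=[60,-36,40] → .
    (1,5)@(3, 11): e=[-48,112,0] → .  [on edge]
    (3,5)@(7, 11): e=[8,40,16] → X
    (5,5)@(11, 11): e=[64,-32,32] → .
    (2,6)@(5, 13): e=[-16,80,0] → .  [on edge]
    (3,6)@(7, 13): e=[12,44,8] → X
    (5,6)@(11, 13): e=[68,-28,24] → .
    (3,7)@(7, 15): e=[16,48,0] → X  [on edge]
    (4,8)@(9, 17): e=[48,16,0] → X  [on edge]
    (5,9)@(11, 19): e=[80,-16,0] → .  [on edge]
    (2,10)@(5, 21): e=[0,96,-32] → .  [on edge]
  covered (10 px):
    . . . . . .
    . . . . . .
    . . . . . .
    . . . X . .
    . . . X X .
    . . . X X .
    . . . X X .
    . . . X X .
    . . . . X .
    . . . . . .
    . . . . . .
T3:
  2·area = 34  (B↔C swapped to make it positive)
  edge (0, 8)→(10, 0): d=(10,-8) inclusive
  edge (10, 0)→(8, 5): d=(-2,5) inclusive
  edge (8, 5)→(0, 8): d=(-8,3) inclusive
    (4,0)@(9, 1): e=[2,3,29] → X
    (5,0)@(11, 1): e=[18,-7,23] → .
    (3,1)@(7, 3): e=[6,9,19] → X
    (4,1)@(9, 3): e=[22,-1,13] → .
    (2,2)@(5, 5): e=[10,15,9] → X
    (4,2)@(9, 5): e=[42,-5,-3] → .
    (2,3)@(5, 7): e=[30,11,-7] → .
    (3,3)@(7, 7): e=[46,1,-13] → .
  covered (4 px):
    . . . . X .
    . . . X . .
    . . X X . .
    . . . . . .
    . . . . . .
    . . . . . .
    . . . . . .
    . . . . . .
    . . . . . .
    . . . . . .
    . . . . . .
T4:
  2·area = 198  (B↔C swapped to make it positive)
  edge (0, 0)→(11, 4): d=(11,4) inclusive
  edge (11, 4)→(0, 18): d=(-11,14) inclusive
  edge (0, 18)→(0, 0): d=(0,-18) inclusive
    (0,0)@(1, 1): e=[7,173,18] → X
    (1,0)@(3, 1): e=[-1,145,54] → .
    (0,1)@(1, 3): e=[29,151,18] → X
    (1,1)@(3, 3): e=[21,123,54] → X
    (2,1)@(5, 3): e=[13,95,90] → X
    (3,1)@(7, 3): e=[5,67,126] → X
    (4,1)@(9, 3): e=[-3,39,162] → .
    (0,2)@(1, 5): e=[51,129,18] → X
    (4,2)@(9, 5): e=[19,17,162] → X
    (5,2)@(11, 5): e=[11,-11,198] → .
    (0,3)@(1, 7): e=[73,107,18] → X
    (4,3)@(9, 7): e=[41,-5,162] → .
  covered (24 px):
    X . . . . .
    X X X X . .
    X X X X X .
    X X X X . .
    X X X X . .
    X X X . . .
    X X . . . .
    X . . . . .
    . . . . . .
    . . . . . .
    . . . . . .

Result: 49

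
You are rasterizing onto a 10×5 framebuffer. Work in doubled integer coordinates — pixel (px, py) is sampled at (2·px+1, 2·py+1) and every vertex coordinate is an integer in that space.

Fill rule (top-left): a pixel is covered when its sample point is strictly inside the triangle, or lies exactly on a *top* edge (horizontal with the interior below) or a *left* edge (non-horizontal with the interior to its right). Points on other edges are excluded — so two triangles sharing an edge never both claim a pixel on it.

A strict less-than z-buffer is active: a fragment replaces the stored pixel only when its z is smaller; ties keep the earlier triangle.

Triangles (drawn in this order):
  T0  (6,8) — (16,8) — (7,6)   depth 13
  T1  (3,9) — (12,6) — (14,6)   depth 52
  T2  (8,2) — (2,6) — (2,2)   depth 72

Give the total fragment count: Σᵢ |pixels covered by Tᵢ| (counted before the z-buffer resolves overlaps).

T0:
  2·area = 20  (B↔C swapped to make it positive)
  edge (6, 8)→(7, 6): d=(1,-2) top-left  bias=+0
  edge (7, 6)→(16, 8): d=(9,2) right/bottom  bias=-1
  edge (16, 8)→(6, 8): d=(-10,0) right/bottom  bias=-1
    (3,3)@(7, 7): e=[1,9,10] → X
    (4,3)@(9, 7): e=[5,5,10] → X
    (5,3)@(11, 7): e=[9,1,10] → X
    (6,3)@(13, 7): e=[13,-3,10] → .
    (3,4)@(7, 9): e=[3,27,-10] → .
    (4,4)@(9, 9): e=[7,23,-10] → .
    (5,4)@(11, 9): e=[11,19,-10] → .
  covered (3 px):
    . . . . . . . . . .
    . . . . . . . . . .
    . . . . . . . . . .
    . . . X X X . . . .
    . . . . . . . . . .
T1:
  2·area = 6
  edge (3, 9)→(12, 6): d=(9,-3) top-left  bias=+0
  edge (12, 6)→(14, 6): d=(2,0) top-left  bias=+0
  edge (14, 6)→(3, 9): d=(-11,3) right/bottom  bias=-1
    (7,2)@(15, 5): e=[0,-2,8] → .  [on edge]
    (4,3)@(9, 7): e=[0,2,4] → X  [on edge]
    (5,3)@(11, 7): e=[6,2,-2] → .
    (1,4)@(3, 9): e=[0,6,0] → .  [on edge]
    (4,4)@(9, 9): e=[18,6,-18] → .
  covered (1 px):
    . . . . . . . . . .
    . . . . . . . . . .
    . . . . . . . . . .
    . . . . X . . . . .
    . . . . . . . . . .
T2:
  2·area = 24
  edge (8, 2)→(2, 6): d=(-6,4) right/bottom  bias=-1
  edge (2, 6)→(2, 2): d=(0,-4) top-left  bias=+0
  edge (2, 2)→(8, 2): d=(6,0) top-left  bias=+0
    (1,1)@(3, 3): e=[14,4,6] → X
    (2,1)@(5, 3): e=[6,12,6] → X
    (3,1)@(7, 3): e=[-2,20,6] → .
    (1,2)@(3, 5): e=[2,4,18] → X
    (2,2)@(5, 5): e=[-6,12,18] → .
    (1,3)@(3, 7): e=[-10,4,30] → .
  covered (3 px):
    . . . . . . . . . .
    . X X . . . . . . .
    . X . . . . . . . .
    . . . . . . . . . .
    . . . . . . . . . .

Result: 7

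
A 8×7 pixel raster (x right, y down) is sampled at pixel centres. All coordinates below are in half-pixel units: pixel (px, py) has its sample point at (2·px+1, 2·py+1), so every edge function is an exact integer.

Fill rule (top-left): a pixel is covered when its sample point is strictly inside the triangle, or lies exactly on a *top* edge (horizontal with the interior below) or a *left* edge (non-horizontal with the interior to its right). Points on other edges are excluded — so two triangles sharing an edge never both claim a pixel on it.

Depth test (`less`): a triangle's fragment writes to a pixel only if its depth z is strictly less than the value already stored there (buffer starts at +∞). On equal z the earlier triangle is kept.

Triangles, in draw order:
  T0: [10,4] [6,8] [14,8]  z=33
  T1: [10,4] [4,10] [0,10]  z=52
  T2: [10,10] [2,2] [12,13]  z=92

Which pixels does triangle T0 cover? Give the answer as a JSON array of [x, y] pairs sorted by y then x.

T0:
  2·area = 32  (B↔C swapped to make it positive)
  edge (10, 4)→(14, 8): d=(4,4) right/bottom  bias=-1
  edge (14, 8)→(6, 8): d=(-8,0) right/bottom  bias=-1
  edge (6, 8)→(10, 4): d=(4,-4) top-left  bias=+0
    (3,0)@(7, 1): e=[0,56,-24] → ·  [on edge]
    (6,0)@(13, 1): e=[-24,56,0] → ·  [on edge]
    (4,1)@(9, 3): e=[0,40,-8] → ·  [on edge]
    (5,1)@(11, 3): e=[-8,40,0] → ·  [on edge]
    (4,2)@(9, 5): e=[8,24,0] → #  [on edge]
    (5,2)@(11, 5): e=[0,24,8] → ·  [on edge]
    (3,3)@(7, 7): e=[24,8,0] → #  [on edge]
    (5,3)@(11, 7): e=[8,8,16] → #
    (6,3)@(13, 7): e=[0,8,24] → ·  [on edge]
    (2,4)@(5, 9): e=[40,-8,0] → ·  [on edge]
    (3,4)@(7, 9): e=[32,-8,8] → ·
    (4,4)@(9, 9): e=[24,-8,16] → ·
    (7,4)@(15, 9): e=[0,-8,40] → ·  [on edge]
    (1,5)@(3, 11): e=[56,-24,0] → ·  [on edge]
    (0,6)@(1, 13): e=[72,-40,0] → ·  [on edge]
  covered (4 px):
    · · · · · · · ·
    · · · · · · · ·
    · · · · # · · ·
    · · · # # # · ·
    · · · · · · · ·
    · · · · · · · ·
    · · · · · · · ·
T1:
  2·area = 24
  edge (10, 4)→(4, 10): d=(-6,6) right/bottom  bias=-1
  edge (4, 10)→(0, 10): d=(-4,0) right/bottom  bias=-1
  edge (0, 10)→(10, 4): d=(10,-6) top-left  bias=+0
    (6,0)@(13, 1): e=[0,36,-12] → ·  [on edge]
    (7,0)@(15, 1): e=[-12,36,0] → ·  [on edge]
    (5,1)@(11, 3): e=[0,28,-4] → ·  [on edge]
    (4,2)@(9, 5): e=[0,20,4] → ·  [on edge]
    (2,3)@(5, 7): e=[12,12,0] → #  [on edge]
    (3,3)@(7, 7): e=[0,12,12] → ·  [on edge]
    (1,4)@(3, 9): e=[12,4,8] → #
    (2,4)@(5, 9): e=[0,4,20] → ·  [on edge]
    (1,5)@(3, 11): e=[0,-4,28] → ·  [on edge]
    (0,6)@(1, 13): e=[0,-12,36] → ·  [on edge]
  covered (2 px):
    · · · · · · · ·
    · · · · · · · ·
    · · · · · · · ·
    · · # · · · · ·
    · # · · · · · ·
    · · · · · · · ·
    · · · · · · · ·
T2:
  2·area = 8  (B↔C swapped to make it positive)
  edge (10, 10)→(12, 13): d=(2,3) right/bottom  bias=-1
  edge (12, 13)→(2, 2): d=(-10,-11) top-left  bias=+0
  edge (2, 2)→(10, 10): d=(8,8) right/bottom  bias=-1
    (0,0)@(1, 1): e=[9,-1,0] → ·  [on edge]
    (1,1)@(3, 3): e=[7,1,0] → ·  [on edge]
    (2,2)@(5, 5): e=[5,3,0] → ·  [on edge]
    (3,3)@(7, 7): e=[3,5,0] → ·  [on edge]
    (4,4)@(9, 9): e=[1,7,0] → ·  [on edge]
    (5,5)@(11, 11): e=[-1,9,0] → ·  [on edge]
    (6,6)@(13, 13): e=[-3,11,0] → ·  [on edge]
  covered (0 px):
    · · · · · · · ·
    · · · · · · · ·
    · · · · · · · ·
    · · · · · · · ·
    · · · · · · · ·
    · · · · · · · ·
    · · · · · · · ·

Answer: [[4,2],[3,3],[4,3],[5,3]]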